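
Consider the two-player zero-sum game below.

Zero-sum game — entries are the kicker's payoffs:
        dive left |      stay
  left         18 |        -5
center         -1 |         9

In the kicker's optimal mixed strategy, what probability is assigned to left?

Row minima are -5 and -1, so the kicker's maximin is -1; column maxima are 18 and 9, so the goalkeeper's minimax is 9. These differ, so the equilibrium is in mixed strategies.
Let the kicker play left with probability p. The goalkeeper is indifferent when 18p − (1−p) = −5p + 9(1−p), giving p = 10/33.

10/33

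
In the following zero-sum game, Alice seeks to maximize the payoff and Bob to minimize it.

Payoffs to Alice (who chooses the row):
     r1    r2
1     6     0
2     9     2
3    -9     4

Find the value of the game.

Row 1 is strictly dominated by row 2, so Alice never plays it.
The remaining 2×2 game on (2, 3) × (r1, r2) has no saddle point. Let Alice play 2 with probability p; indifference gives 9p − 9(1−p) = 2p + 4(1−p), so p = 13/20.
Similarly Bob's optimal q on r1 is 1/10, and the value is 9·(1/10) + (2)·(9/10) = 27/10.

27/10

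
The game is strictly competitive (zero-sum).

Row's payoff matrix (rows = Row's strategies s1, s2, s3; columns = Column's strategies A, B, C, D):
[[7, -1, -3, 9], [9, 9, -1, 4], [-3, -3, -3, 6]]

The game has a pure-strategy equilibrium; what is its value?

-1

Row minima: -3, -1, -3 → Row's maximin is -1.
Column maxima: 9, 9, -1, 9 → Column's minimax is -1.
They coincide at (s2, C), so the value is -1.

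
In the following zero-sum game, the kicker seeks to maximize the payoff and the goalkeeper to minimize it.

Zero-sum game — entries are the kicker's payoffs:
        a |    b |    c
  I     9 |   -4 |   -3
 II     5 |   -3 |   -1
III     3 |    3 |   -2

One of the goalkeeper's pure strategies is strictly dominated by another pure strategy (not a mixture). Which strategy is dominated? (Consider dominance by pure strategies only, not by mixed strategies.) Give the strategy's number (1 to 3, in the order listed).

The goalkeeper prefers columns that give the kicker less. Compare a with c: -3 < 9, -1 < 5, -2 < 3.
So c strictly dominates a for the goalkeeper; a is strictly dominated.

1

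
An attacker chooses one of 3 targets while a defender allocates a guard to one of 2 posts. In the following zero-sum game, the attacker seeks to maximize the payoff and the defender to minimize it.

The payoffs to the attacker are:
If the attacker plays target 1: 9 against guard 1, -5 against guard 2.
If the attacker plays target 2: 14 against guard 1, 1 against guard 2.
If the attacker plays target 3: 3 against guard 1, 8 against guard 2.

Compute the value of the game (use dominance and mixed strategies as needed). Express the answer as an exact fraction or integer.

Row target 1 is strictly dominated by row target 2, so the attacker never plays it.
The remaining 2×2 game on (target 2, target 3) × (guard 1, guard 2) has no saddle point. Let the attacker play target 2 with probability p; indifference gives 14p + 3(1−p) = p + 8(1−p), so p = 5/18.
Similarly the defender's optimal q on guard 1 is 7/18, and the value is 14·(7/18) + (1)·(11/18) = 109/18.

109/18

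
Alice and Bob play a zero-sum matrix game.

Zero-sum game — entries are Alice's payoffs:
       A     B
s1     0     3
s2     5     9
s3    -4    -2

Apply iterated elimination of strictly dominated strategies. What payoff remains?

5

Column B is strictly dominated by A for Bob (0<3, 5<9, -4<-2); eliminate B.
Row s1 is strictly dominated by row s2 (5>0); eliminate s1.
Row s3 is strictly dominated by row s2 (5>-4); eliminate s3.
Only (s2, A) remains, with payoff 5.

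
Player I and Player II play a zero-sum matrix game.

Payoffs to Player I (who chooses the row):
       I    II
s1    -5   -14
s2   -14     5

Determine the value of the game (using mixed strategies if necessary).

Row minima are -14 and -14, so Player I's maximin is -14; column maxima are -5 and 5, so Player II's minimax is -5. These differ, so the equilibrium is in mixed strategies.
Let Player I play s1 with probability p. Player II is indifferent when −5p − 14(1−p) = −14p + 5(1−p), giving p = 19/28.
Let Player II play I with probability q. Player I is indifferent when −5q − 14(1−q) = −14q + 5(1−q), giving q = 19/28.
The value is -5·(19/28) + (-14)·(9/28) = -221/28.

-221/28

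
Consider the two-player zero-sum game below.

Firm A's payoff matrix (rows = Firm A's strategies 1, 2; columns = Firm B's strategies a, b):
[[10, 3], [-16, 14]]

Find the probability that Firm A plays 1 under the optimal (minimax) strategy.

Row minima are 3 and -16, so Firm A's maximin is 3; column maxima are 10 and 14, so Firm B's minimax is 10. These differ, so the equilibrium is in mixed strategies.
Let Firm A play 1 with probability p. Firm B is indifferent when 10p − 16(1−p) = 3p + 14(1−p), giving p = 30/37.

30/37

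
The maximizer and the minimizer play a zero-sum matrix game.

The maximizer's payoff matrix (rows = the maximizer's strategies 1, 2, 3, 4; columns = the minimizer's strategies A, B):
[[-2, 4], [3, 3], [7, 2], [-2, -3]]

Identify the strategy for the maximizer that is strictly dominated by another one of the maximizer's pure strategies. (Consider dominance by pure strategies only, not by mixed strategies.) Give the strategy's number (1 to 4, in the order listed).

Compare 4 with 2: 3 > -2, 3 > -3.
So 2 strictly dominates 4 for the maximizer; 4 is strictly dominated.

4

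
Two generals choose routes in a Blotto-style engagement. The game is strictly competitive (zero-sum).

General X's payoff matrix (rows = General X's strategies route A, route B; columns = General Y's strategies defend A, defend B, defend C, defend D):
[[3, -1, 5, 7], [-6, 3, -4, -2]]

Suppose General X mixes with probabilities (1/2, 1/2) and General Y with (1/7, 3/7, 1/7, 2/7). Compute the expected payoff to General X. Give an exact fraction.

Against (1/7, 3/7, 1/7, 2/7), each row's expected payoff is route A: 19/7; route B: -5/7.
Taking the (1/2, 1/2)-weighted average: (1/2)·(19/7) + (1/2)·(-5/7) = 1.

1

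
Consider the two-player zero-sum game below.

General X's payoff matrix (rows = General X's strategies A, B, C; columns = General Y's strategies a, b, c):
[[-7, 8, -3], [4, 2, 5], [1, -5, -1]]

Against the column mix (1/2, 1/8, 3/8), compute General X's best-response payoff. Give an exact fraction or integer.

A: (-7)·(1/2) + (8)·(1/8) + (-3)·(3/8) = -29/8.
B: (4)·(1/2) + (2)·(1/8) + (5)·(3/8) = 33/8.
C: (1)·(1/2) + (-5)·(1/8) + (-1)·(3/8) = -1/2.
The best pure response is B with expected payoff 33/8.

33/8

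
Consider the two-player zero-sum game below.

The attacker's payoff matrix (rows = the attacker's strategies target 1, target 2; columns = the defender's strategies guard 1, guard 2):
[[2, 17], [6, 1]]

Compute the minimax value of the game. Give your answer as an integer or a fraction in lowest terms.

5

Row minima are 2 and 1, so the attacker's maximin is 2; column maxima are 6 and 17, so the defender's minimax is 6. These differ, so the equilibrium is in mixed strategies.
Let the attacker play target 1 with probability p. The defender is indifferent when 2p + 6(1−p) = 17p + (1−p), giving p = 1/4.
Let the defender play guard 1 with probability q. The attacker is indifferent when 2q + 17(1−q) = 6q + (1−q), giving q = 4/5.
The value is 2·(4/5) + (17)·(1/5) = 5.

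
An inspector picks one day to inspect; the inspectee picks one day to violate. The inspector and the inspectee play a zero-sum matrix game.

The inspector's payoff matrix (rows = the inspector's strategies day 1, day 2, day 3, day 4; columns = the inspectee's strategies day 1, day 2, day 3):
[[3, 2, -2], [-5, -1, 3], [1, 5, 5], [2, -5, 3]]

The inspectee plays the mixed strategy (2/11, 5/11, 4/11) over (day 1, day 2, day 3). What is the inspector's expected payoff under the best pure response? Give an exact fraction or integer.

47/11

day 1: (3)·(2/11) + (2)·(5/11) + (-2)·(4/11) = 8/11.
day 2: (-5)·(2/11) + (-1)·(5/11) + (3)·(4/11) = -3/11.
day 3: (1)·(2/11) + (5)·(5/11) + (5)·(4/11) = 47/11.
day 4: (2)·(2/11) + (-5)·(5/11) + (3)·(4/11) = -9/11.
The best pure response is day 3 with expected payoff 47/11.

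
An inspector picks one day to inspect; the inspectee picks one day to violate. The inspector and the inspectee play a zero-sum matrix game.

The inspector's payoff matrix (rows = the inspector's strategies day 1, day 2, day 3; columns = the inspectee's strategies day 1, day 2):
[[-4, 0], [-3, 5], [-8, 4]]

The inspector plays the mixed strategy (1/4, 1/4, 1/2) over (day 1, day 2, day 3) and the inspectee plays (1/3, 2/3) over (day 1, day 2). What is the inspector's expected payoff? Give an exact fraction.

1/4

Against (1/3, 2/3), each row's expected payoff is day 1: -4/3; day 2: 7/3; day 3: 0.
Taking the (1/4, 1/4, 1/2)-weighted average: (1/4)·(-4/3) + (1/4)·(7/3) + (1/2)·(0) = 1/4.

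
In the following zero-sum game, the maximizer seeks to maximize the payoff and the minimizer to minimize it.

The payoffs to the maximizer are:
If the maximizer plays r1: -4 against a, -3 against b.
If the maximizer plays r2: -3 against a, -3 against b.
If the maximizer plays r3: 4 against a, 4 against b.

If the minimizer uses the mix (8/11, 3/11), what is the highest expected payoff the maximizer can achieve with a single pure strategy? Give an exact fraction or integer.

4

r1: (-4)·(8/11) + (-3)·(3/11) = -41/11.
r2: (-3)·(8/11) + (-3)·(3/11) = -3.
r3: (4)·(8/11) + (4)·(3/11) = 4.
The best pure response is r3 with expected payoff 4.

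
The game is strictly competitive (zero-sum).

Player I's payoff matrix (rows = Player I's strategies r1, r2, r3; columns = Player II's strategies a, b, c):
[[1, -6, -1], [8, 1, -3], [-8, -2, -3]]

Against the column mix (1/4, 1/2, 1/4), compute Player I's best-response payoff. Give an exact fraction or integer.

7/4

r1: (1)·(1/4) + (-6)·(1/2) + (-1)·(1/4) = -3.
r2: (8)·(1/4) + (1)·(1/2) + (-3)·(1/4) = 7/4.
r3: (-8)·(1/4) + (-2)·(1/2) + (-3)·(1/4) = -15/4.
The best pure response is r2 with expected payoff 7/4.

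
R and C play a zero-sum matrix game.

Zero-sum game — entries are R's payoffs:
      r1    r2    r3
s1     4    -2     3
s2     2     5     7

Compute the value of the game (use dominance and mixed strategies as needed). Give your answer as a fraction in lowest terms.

8/3

Column r3 is strictly dominated by r2 for C (it gives R more in every row).
The remaining 2×2 game on (s1, s2) × (r1, r2) has no saddle point. Let R play s1 with probability p; indifference gives 4p + 2(1−p) = −2p + 5(1−p), so p = 1/3.
Similarly C's optimal q on r1 is 7/9, and the value is 4·(7/9) + (-2)·(2/9) = 8/3.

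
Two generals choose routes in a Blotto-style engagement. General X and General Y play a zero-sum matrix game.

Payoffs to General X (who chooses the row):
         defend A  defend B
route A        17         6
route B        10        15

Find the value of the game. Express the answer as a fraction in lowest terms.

Row minima are 6 and 10, so General X's maximin is 10; column maxima are 17 and 15, so General Y's minimax is 15. These differ, so the equilibrium is in mixed strategies.
Let General X play route A with probability p. General Y is indifferent when 17p + 10(1−p) = 6p + 15(1−p), giving p = 5/16.
Let General Y play defend A with probability q. General X is indifferent when 17q + 6(1−q) = 10q + 15(1−q), giving q = 9/16.
The value is 17·(9/16) + (6)·(7/16) = 195/16.

195/16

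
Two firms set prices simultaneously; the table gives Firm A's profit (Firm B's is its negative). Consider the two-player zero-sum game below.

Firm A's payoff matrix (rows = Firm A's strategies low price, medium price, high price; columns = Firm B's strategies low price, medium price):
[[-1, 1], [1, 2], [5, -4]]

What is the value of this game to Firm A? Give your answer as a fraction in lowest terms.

7/5

Row low price is strictly dominated by row medium price, so Firm A never plays it.
The remaining 2×2 game on (medium price, high price) × (low price, medium price) has no saddle point. Let Firm A play medium price with probability p; indifference gives p + 5(1−p) = 2p − 4(1−p), so p = 9/10.
Similarly Firm B's optimal q on low price is 3/5, and the value is 1·(3/5) + (2)·(2/5) = 7/5.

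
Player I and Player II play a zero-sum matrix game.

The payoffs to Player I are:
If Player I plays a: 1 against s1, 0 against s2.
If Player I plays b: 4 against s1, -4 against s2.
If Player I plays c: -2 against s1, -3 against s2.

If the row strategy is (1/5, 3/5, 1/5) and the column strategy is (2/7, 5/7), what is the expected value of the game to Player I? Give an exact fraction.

-53/35

Against (2/7, 5/7), each row's expected payoff is a: 2/7; b: -12/7; c: -19/7.
Taking the (1/5, 3/5, 1/5)-weighted average: (1/5)·(2/7) + (3/5)·(-12/7) + (1/5)·(-19/7) = -53/35.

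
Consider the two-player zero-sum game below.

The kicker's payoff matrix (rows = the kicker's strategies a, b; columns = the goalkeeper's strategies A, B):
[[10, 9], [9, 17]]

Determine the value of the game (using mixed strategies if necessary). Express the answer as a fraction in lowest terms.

Row minima are 9 and 9, so the kicker's maximin is 9; column maxima are 10 and 17, so the goalkeeper's minimax is 10. These differ, so the equilibrium is in mixed strategies.
Let the kicker play a with probability p. The goalkeeper is indifferent when 10p + 9(1−p) = 9p + 17(1−p), giving p = 8/9.
Let the goalkeeper play A with probability q. The kicker is indifferent when 10q + 9(1−q) = 9q + 17(1−q), giving q = 8/9.
The value is 10·(8/9) + (9)·(1/9) = 89/9.

89/9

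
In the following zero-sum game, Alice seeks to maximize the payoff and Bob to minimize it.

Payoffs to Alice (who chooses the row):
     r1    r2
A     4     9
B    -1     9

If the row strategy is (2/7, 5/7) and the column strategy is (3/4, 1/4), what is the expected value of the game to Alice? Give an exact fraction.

18/7

Against (3/4, 1/4), each row's expected payoff is A: 21/4; B: 3/2.
Taking the (2/7, 5/7)-weighted average: (2/7)·(21/4) + (5/7)·(3/2) = 18/7.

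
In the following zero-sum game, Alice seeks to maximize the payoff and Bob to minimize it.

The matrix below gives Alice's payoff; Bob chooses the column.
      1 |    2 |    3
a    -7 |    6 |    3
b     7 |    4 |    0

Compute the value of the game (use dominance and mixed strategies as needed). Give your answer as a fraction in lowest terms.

21/17

Column 2 is strictly dominated by 3 for Bob (it gives Alice more in every row).
The remaining 2×2 game on (a, b) × (1, 3) has no saddle point. Let Alice play a with probability p; indifference gives −7p + 7(1−p) = 3p, so p = 7/17.
Similarly Bob's optimal q on 1 is 3/17, and the value is -7·(3/17) + (3)·(14/17) = 21/17.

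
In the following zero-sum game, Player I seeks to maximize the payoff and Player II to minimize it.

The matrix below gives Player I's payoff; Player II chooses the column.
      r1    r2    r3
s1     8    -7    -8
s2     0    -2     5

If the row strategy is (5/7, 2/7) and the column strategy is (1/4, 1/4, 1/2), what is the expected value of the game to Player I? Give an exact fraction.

Against (1/4, 1/4, 1/2), each row's expected payoff is s1: -15/4; s2: 2.
Taking the (5/7, 2/7)-weighted average: (5/7)·(-15/4) + (2/7)·(2) = -59/28.

-59/28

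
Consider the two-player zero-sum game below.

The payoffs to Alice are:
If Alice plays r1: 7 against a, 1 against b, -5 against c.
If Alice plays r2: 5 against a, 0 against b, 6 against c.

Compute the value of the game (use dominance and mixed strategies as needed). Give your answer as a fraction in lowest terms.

Column a is strictly dominated by b for Bob (it gives Alice more in every row).
The remaining 2×2 game on (r1, r2) × (b, c) has no saddle point. Let Alice play r1 with probability p; indifference gives p = −5p + 6(1−p), so p = 1/2.
Similarly Bob's optimal q on b is 11/12, and the value is 1·(11/12) + (-5)·(1/12) = 1/2.

1/2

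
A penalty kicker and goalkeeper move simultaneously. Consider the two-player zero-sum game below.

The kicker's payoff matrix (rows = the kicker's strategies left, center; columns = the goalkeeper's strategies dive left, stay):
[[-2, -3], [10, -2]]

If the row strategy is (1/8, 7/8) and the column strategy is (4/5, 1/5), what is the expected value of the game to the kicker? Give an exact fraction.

Against (4/5, 1/5), each row's expected payoff is left: -11/5; center: 38/5.
Taking the (1/8, 7/8)-weighted average: (1/8)·(-11/5) + (7/8)·(38/5) = 51/8.

51/8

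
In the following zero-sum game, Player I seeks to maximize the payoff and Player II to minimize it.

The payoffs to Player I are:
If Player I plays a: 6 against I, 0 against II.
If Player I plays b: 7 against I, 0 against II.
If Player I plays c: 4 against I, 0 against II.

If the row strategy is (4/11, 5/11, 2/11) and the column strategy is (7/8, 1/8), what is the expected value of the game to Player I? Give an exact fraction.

469/88

Against (7/8, 1/8), each row's expected payoff is a: 21/4; b: 49/8; c: 7/2.
Taking the (4/11, 5/11, 2/11)-weighted average: (4/11)·(21/4) + (5/11)·(49/8) + (2/11)·(7/2) = 469/88.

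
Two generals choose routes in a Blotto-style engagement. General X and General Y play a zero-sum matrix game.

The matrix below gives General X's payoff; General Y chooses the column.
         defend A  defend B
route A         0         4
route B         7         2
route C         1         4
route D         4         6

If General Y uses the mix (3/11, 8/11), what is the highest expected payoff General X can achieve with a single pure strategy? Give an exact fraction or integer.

route A: (0)·(3/11) + (4)·(8/11) = 32/11.
route B: (7)·(3/11) + (2)·(8/11) = 37/11.
route C: (1)·(3/11) + (4)·(8/11) = 35/11.
route D: (4)·(3/11) + (6)·(8/11) = 60/11.
The best pure response is route D with expected payoff 60/11.

60/11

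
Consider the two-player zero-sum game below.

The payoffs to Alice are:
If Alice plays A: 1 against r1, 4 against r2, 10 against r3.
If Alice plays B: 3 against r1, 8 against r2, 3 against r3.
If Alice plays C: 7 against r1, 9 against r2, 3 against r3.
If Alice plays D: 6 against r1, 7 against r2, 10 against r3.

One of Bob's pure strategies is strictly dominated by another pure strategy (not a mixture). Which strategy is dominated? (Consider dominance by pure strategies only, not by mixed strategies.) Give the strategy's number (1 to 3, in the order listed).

Bob prefers columns that give Alice less. Compare r2 with r1: 1 < 4, 3 < 8, 7 < 9, 6 < 7.
So r1 strictly dominates r2 for Bob; r2 is strictly dominated.

2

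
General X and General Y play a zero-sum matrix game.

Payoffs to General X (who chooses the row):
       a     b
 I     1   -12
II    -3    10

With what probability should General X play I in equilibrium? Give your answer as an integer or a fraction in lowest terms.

1/2

Row minima are -12 and -3, so General X's maximin is -3; column maxima are 1 and 10, so General Y's minimax is 1. These differ, so the equilibrium is in mixed strategies.
Let General X play I with probability p. General Y is indifferent when p − 3(1−p) = −12p + 10(1−p), giving p = 1/2.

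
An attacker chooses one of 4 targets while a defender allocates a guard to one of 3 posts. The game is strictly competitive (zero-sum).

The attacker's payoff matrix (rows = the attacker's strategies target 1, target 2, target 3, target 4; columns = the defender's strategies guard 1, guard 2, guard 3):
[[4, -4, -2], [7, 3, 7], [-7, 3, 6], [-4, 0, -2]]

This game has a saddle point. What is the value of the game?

3

Row minima: -4, 3, -7, -4 → the attacker's maximin is 3.
Column maxima: 7, 3, 7 → the defender's minimax is 3.
They coincide at (target 2, guard 2), so the value is 3.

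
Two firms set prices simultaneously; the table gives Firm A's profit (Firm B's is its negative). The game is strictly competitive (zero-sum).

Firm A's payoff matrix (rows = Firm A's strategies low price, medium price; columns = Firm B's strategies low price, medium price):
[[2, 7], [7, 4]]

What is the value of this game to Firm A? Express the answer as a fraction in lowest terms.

41/8

Row minima are 2 and 4, so Firm A's maximin is 4; column maxima are 7 and 7, so Firm B's minimax is 7. These differ, so the equilibrium is in mixed strategies.
Let Firm A play low price with probability p. Firm B is indifferent when 2p + 7(1−p) = 7p + 4(1−p), giving p = 3/8.
Let Firm B play low price with probability q. Firm A is indifferent when 2q + 7(1−q) = 7q + 4(1−q), giving q = 3/8.
The value is 2·(3/8) + (7)·(5/8) = 41/8.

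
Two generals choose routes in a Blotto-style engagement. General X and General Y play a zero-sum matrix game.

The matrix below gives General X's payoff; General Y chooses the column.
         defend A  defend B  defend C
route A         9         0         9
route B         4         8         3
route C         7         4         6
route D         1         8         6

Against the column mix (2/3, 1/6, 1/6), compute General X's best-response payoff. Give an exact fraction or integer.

15/2

route A: (9)·(2/3) + (0)·(1/6) + (9)·(1/6) = 15/2.
route B: (4)·(2/3) + (8)·(1/6) + (3)·(1/6) = 9/2.
route C: (7)·(2/3) + (4)·(1/6) + (6)·(1/6) = 19/3.
route D: (1)·(2/3) + (8)·(1/6) + (6)·(1/6) = 3.
The best pure response is route A with expected payoff 15/2.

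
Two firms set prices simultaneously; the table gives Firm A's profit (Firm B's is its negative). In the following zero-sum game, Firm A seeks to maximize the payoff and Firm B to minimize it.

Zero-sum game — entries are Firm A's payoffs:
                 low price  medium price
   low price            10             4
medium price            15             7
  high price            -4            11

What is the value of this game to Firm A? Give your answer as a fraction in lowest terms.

193/23

Row low price is strictly dominated by row medium price, so Firm A never plays it.
The remaining 2×2 game on (medium price, high price) × (low price, medium price) has no saddle point. Let Firm A play medium price with probability p; indifference gives 15p − 4(1−p) = 7p + 11(1−p), so p = 15/23.
Similarly Firm B's optimal q on low price is 4/23, and the value is 15·(4/23) + (7)·(19/23) = 193/23.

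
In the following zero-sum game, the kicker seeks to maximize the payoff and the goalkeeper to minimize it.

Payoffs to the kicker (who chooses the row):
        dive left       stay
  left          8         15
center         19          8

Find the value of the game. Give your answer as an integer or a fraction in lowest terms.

221/18

Row minima are 8 and 8, so the kicker's maximin is 8; column maxima are 19 and 15, so the goalkeeper's minimax is 15. These differ, so the equilibrium is in mixed strategies.
Let the kicker play left with probability p. The goalkeeper is indifferent when 8p + 19(1−p) = 15p + 8(1−p), giving p = 11/18.
Let the goalkeeper play dive left with probability q. The kicker is indifferent when 8q + 15(1−q) = 19q + 8(1−q), giving q = 7/18.
The value is 8·(7/18) + (15)·(11/18) = 221/18.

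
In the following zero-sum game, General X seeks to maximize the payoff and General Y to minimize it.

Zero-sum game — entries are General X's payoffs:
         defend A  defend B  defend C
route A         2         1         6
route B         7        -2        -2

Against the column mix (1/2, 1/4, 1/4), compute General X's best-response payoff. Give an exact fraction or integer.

11/4

route A: (2)·(1/2) + (1)·(1/4) + (6)·(1/4) = 11/4.
route B: (7)·(1/2) + (-2)·(1/4) + (-2)·(1/4) = 5/2.
The best pure response is route A with expected payoff 11/4.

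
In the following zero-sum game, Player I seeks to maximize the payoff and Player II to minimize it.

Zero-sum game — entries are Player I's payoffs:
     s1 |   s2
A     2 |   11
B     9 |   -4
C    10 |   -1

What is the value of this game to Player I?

28/5

Row B is strictly dominated by row C, so Player I never plays it.
The remaining 2×2 game on (A, C) × (s1, s2) has no saddle point. Let Player I play A with probability p; indifference gives 2p + 10(1−p) = 11p − (1−p), so p = 11/20.
Similarly Player II's optimal q on s1 is 3/5, and the value is 2·(3/5) + (11)·(2/5) = 28/5.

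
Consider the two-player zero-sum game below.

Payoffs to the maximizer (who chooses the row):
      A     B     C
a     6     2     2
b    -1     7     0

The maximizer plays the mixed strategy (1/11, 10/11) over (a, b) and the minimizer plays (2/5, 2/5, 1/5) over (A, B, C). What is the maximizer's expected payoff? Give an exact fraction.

138/55

Against (2/5, 2/5, 1/5), each row's expected payoff is a: 18/5; b: 12/5.
Taking the (1/11, 10/11)-weighted average: (1/11)·(18/5) + (10/11)·(12/5) = 138/55.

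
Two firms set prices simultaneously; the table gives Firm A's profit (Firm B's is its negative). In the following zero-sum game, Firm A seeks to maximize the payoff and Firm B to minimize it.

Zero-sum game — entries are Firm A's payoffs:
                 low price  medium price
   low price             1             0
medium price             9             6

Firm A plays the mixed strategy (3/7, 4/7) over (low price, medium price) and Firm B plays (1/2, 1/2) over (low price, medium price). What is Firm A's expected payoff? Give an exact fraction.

Against (1/2, 1/2), each row's expected payoff is low price: 1/2; medium price: 15/2.
Taking the (3/7, 4/7)-weighted average: (3/7)·(1/2) + (4/7)·(15/2) = 9/2.

9/2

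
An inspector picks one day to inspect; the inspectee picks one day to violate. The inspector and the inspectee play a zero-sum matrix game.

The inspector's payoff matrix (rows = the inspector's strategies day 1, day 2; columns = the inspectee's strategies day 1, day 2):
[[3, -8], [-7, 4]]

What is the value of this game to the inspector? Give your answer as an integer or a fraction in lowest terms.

-2

Row minima are -8 and -7, so the inspector's maximin is -7; column maxima are 3 and 4, so the inspectee's minimax is 3. These differ, so the equilibrium is in mixed strategies.
Let the inspector play day 1 with probability p. The inspectee is indifferent when 3p − 7(1−p) = −8p + 4(1−p), giving p = 1/2.
Let the inspectee play day 1 with probability q. The inspector is indifferent when 3q − 8(1−q) = −7q + 4(1−q), giving q = 6/11.
The value is 3·(6/11) + (-8)·(5/11) = -2.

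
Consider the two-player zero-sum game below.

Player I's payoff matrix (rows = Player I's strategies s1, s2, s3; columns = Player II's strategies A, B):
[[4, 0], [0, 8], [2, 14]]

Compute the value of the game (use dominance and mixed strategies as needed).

Row s2 is strictly dominated by row s3, so Player I never plays it.
The remaining 2×2 game on (s1, s3) × (A, B) has no saddle point. Let Player I play s1 with probability p; indifference gives 4p + 2(1−p) = 14(1−p), so p = 3/4.
Similarly Player II's optimal q on A is 7/8, and the value is 4·(7/8) + (0)·(1/8) = 7/2.

7/2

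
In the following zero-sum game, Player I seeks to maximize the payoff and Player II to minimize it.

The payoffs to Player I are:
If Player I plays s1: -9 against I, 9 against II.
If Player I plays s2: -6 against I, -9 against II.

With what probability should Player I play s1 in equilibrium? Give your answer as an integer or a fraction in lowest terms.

1/7

Row minima are -9 and -9, so Player I's maximin is -9; column maxima are -6 and 9, so Player II's minimax is -6. These differ, so the equilibrium is in mixed strategies.
Let Player I play s1 with probability p. Player II is indifferent when −9p − 6(1−p) = 9p − 9(1−p), giving p = 1/7.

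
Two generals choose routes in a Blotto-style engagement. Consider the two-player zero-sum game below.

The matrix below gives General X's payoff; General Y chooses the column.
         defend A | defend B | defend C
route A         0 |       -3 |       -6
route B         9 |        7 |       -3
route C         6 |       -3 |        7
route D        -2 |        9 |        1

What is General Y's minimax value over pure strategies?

The worst case (largest entry) in each column is defend A: 9, defend B: 9, defend C: 7.
The best (smallest) of these is 7.

7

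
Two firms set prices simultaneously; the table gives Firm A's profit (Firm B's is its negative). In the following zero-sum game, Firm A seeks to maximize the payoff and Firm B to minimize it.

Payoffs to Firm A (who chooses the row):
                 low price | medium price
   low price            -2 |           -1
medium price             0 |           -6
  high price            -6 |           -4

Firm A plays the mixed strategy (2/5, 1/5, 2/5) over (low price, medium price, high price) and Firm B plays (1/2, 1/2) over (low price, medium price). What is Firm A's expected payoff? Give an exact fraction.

-16/5

Against (1/2, 1/2), each row's expected payoff is low price: -3/2; medium price: -3; high price: -5.
Taking the (2/5, 1/5, 2/5)-weighted average: (2/5)·(-3/2) + (1/5)·(-3) + (2/5)·(-5) = -16/5.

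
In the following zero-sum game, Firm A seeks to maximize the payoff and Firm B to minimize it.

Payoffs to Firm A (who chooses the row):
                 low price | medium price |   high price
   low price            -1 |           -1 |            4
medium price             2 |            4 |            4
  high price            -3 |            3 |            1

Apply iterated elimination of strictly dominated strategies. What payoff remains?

Column high price is strictly dominated by low price for Firm B (-1<4, 2<4, -3<1); eliminate high price.
Row low price is strictly dominated by row medium price (2>-1, 4>-1); eliminate low price.
Row high price is strictly dominated by row medium price (2>-3, 4>3); eliminate high price.
Column medium price is strictly dominated by low price for Firm B (2<4); eliminate medium price.
Only (medium price, low price) remains, with payoff 2.

2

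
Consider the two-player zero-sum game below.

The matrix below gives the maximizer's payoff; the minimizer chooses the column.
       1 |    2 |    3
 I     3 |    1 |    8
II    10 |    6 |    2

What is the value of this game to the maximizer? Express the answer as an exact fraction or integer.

Column 1 is strictly dominated by 2 for the minimizer (it gives the maximizer more in every row).
The remaining 2×2 game on (I, II) × (2, 3) has no saddle point. Let the maximizer play I with probability p; indifference gives p + 6(1−p) = 8p + 2(1−p), so p = 4/11.
Similarly the minimizer's optimal q on 2 is 6/11, and the value is 1·(6/11) + (8)·(5/11) = 46/11.

46/11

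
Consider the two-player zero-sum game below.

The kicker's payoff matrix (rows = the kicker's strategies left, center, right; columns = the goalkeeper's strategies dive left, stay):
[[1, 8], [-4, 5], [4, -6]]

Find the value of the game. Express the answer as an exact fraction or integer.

38/17

Row center is strictly dominated by row left, so the kicker never plays it.
The remaining 2×2 game on (left, right) × (dive left, stay) has no saddle point. Let the kicker play left with probability p; indifference gives p + 4(1−p) = 8p − 6(1−p), so p = 10/17.
Similarly the goalkeeper's optimal q on dive left is 14/17, and the value is 1·(14/17) + (8)·(3/17) = 38/17.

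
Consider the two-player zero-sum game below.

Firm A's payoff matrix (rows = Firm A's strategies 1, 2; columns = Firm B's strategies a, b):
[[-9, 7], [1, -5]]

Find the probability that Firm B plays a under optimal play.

6/11

Row minima are -9 and -5, so Firm A's maximin is -5; column maxima are 1 and 7, so Firm B's minimax is 1. These differ, so the equilibrium is in mixed strategies.
Let Firm B play a with probability q. Firm A is indifferent when −9q + 7(1−q) = q − 5(1−q), giving q = 6/11.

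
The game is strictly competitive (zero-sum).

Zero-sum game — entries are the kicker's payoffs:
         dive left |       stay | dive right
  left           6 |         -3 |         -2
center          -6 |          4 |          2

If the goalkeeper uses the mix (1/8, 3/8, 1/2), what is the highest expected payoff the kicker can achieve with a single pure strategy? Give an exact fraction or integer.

left: (6)·(1/8) + (-3)·(3/8) + (-2)·(1/2) = -11/8.
center: (-6)·(1/8) + (4)·(3/8) + (2)·(1/2) = 7/4.
The best pure response is center with expected payoff 7/4.

7/4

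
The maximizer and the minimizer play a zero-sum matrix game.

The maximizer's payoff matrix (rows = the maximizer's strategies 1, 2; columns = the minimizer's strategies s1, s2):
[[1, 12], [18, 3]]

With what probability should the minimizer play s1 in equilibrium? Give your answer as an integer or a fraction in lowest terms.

Row minima are 1 and 3, so the maximizer's maximin is 3; column maxima are 18 and 12, so the minimizer's minimax is 12. These differ, so the equilibrium is in mixed strategies.
Let the minimizer play s1 with probability q. The maximizer is indifferent when q + 12(1−q) = 18q + 3(1−q), giving q = 9/26.

9/26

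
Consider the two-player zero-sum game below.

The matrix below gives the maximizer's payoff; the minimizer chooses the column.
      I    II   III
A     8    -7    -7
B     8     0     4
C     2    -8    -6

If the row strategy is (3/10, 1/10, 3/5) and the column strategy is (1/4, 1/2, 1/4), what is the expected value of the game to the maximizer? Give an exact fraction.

-147/40

Against (1/4, 1/2, 1/4), each row's expected payoff is A: -13/4; B: 3; C: -5.
Taking the (3/10, 1/10, 3/5)-weighted average: (3/10)·(-13/4) + (1/10)·(3) + (3/5)·(-5) = -147/40.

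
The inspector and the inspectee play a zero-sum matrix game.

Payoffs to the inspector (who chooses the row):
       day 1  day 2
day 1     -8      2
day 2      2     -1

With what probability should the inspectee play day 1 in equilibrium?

3/13

Row minima are -8 and -1, so the inspector's maximin is -1; column maxima are 2 and 2, so the inspectee's minimax is 2. These differ, so the equilibrium is in mixed strategies.
Let the inspectee play day 1 with probability q. The inspector is indifferent when −8q + 2(1−q) = 2q − (1−q), giving q = 3/13.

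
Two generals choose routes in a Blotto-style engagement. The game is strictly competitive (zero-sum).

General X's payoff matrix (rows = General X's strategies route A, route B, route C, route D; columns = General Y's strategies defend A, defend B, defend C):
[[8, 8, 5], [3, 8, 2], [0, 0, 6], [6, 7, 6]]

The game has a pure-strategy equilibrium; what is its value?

Row minima: 5, 2, 0, 6 → General X's maximin is 6.
Column maxima: 8, 8, 6 → General Y's minimax is 6.
They coincide at (route D, defend C), so the value is 6.

6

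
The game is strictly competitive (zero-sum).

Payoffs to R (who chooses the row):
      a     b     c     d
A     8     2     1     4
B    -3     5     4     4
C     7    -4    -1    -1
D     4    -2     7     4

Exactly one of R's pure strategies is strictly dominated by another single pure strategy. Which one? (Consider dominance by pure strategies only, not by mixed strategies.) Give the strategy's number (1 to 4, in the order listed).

Compare C with A: 8 > 7, 2 > -4, 1 > -1, 4 > -1.
So A strictly dominates C for R; C is strictly dominated.

3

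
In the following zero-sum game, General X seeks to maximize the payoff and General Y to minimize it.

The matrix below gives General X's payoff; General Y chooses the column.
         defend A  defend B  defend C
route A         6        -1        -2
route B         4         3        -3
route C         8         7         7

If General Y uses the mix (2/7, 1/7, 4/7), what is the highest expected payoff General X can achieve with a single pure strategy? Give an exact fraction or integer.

51/7

route A: (6)·(2/7) + (-1)·(1/7) + (-2)·(4/7) = 3/7.
route B: (4)·(2/7) + (3)·(1/7) + (-3)·(4/7) = -1/7.
route C: (8)·(2/7) + (7)·(1/7) + (7)·(4/7) = 51/7.
The best pure response is route C with expected payoff 51/7.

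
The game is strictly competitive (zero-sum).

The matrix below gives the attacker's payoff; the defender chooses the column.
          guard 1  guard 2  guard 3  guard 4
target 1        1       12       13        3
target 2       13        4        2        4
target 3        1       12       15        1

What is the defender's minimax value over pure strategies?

The worst case (largest entry) in each column is guard 1: 13, guard 2: 12, guard 3: 15, guard 4: 4.
The best (smallest) of these is 4.

4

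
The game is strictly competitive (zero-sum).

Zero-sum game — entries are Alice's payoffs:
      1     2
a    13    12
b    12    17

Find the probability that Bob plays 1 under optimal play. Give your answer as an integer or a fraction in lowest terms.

Row minima are 12 and 12, so Alice's maximin is 12; column maxima are 13 and 17, so Bob's minimax is 13. These differ, so the equilibrium is in mixed strategies.
Let Bob play 1 with probability q. Alice is indifferent when 13q + 12(1−q) = 12q + 17(1−q), giving q = 5/6.

5/6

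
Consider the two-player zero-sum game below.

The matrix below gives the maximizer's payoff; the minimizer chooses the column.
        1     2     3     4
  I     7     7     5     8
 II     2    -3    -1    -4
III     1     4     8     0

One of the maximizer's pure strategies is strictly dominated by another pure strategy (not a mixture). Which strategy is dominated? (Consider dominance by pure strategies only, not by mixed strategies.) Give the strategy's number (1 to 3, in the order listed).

2

Compare II with I: 7 > 2, 7 > -3, 5 > -1, 8 > -4.
So I strictly dominates II for the maximizer; II is strictly dominated.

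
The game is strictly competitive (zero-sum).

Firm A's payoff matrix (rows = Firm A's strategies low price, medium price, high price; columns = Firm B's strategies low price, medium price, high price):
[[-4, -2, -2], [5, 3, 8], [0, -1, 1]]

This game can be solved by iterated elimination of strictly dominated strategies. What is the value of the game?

Column high price is strictly dominated by low price for Firm B (-4<-2, 5<8, 0<1); eliminate high price.
Row high price is strictly dominated by row medium price (5>0, 3>-1); eliminate high price.
Row low price is strictly dominated by row medium price (5>-4, 3>-2); eliminate low price.
Column low price is strictly dominated by medium price for Firm B (3<5); eliminate low price.
Only (medium price, medium price) remains, with payoff 3.

3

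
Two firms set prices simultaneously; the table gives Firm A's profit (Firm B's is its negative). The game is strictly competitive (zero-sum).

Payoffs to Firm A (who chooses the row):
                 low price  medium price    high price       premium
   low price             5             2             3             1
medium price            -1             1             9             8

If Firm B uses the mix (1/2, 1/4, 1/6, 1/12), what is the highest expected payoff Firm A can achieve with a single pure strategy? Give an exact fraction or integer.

low price: (5)·(1/2) + (2)·(1/4) + (3)·(1/6) + (1)·(1/12) = 43/12.
medium price: (-1)·(1/2) + (1)·(1/4) + (9)·(1/6) + (8)·(1/12) = 23/12.
The best pure response is low price with expected payoff 43/12.

43/12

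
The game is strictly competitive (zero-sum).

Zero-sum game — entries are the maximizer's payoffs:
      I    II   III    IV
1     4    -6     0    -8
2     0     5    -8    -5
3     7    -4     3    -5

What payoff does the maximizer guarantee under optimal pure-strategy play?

Row minima: -8, -8, -5 → the maximizer's maximin is -5.
Column maxima: 7, 5, 3, -5 → the minimizer's minimax is -5.
They coincide at (3, IV), so the value is -5.

-5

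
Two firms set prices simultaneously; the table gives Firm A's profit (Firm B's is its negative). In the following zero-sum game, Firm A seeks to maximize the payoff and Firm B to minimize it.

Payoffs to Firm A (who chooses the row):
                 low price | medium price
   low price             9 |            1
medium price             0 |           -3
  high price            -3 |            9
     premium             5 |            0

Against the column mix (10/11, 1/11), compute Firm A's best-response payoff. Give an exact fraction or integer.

91/11

low price: (9)·(10/11) + (1)·(1/11) = 91/11.
medium price: (0)·(10/11) + (-3)·(1/11) = -3/11.
high price: (-3)·(10/11) + (9)·(1/11) = -21/11.
premium: (5)·(10/11) + (0)·(1/11) = 50/11.
The best pure response is low price with expected payoff 91/11.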